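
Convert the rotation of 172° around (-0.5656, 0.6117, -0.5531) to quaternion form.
0.0698 - 0.5642i + 0.6102j - 0.5518k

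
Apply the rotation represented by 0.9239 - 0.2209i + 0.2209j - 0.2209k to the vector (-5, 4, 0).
(-2.782, 5.748, -0.47)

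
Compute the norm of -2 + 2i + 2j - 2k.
4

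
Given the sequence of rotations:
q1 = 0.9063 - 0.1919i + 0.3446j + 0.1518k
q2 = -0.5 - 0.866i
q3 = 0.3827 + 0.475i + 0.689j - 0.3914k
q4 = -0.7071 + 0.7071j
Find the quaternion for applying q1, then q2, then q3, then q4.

q2 · q1 = -0.6193 - 0.6889i - 0.0408j - 0.3743k
q3 · q2 · q1 = -0.0282 - 0.8317i + 0.0051j + 0.5544k
q4 · q3 · q2 · q1 = 0.0163 + 0.9801i - 0.0235j + 0.1961k
0.0163 + 0.9801i - 0.0235j + 0.1961k


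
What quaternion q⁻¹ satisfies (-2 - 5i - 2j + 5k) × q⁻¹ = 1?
-0.0345 + 0.0862i + 0.0345j - 0.0862k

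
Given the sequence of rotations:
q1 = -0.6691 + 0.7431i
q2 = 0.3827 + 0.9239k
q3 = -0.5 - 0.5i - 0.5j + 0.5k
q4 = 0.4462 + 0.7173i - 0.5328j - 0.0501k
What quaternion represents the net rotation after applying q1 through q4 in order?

q2 · q1 = -0.2561 + 0.2844i + 0.6866j - 0.6182k
q3 · q2 · q1 = 0.9226 - 0.0483i - 0.3821j - 0.02k
q4 · q3 · q2 · q1 = 0.2417 + 0.6317i - 0.6453j - 0.355k
0.2417 + 0.6317i - 0.6453j - 0.355k


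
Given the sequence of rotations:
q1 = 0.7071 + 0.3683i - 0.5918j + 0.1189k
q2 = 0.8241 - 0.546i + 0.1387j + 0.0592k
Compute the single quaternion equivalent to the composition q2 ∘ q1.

q2 · q1 = 0.8589 - 0.031i - 0.3029j + 0.4119k
0.8589 - 0.031i - 0.3029j + 0.4119k


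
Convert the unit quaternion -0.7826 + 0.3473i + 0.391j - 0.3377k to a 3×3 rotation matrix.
[[0.4662, -0.257, -0.8466], [0.8002, 0.5307, 0.2795], [0.3774, -0.8077, 0.453]]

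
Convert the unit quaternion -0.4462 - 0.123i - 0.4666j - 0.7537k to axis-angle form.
axis = (-0.1374, -0.5214, -0.8422), θ = 233°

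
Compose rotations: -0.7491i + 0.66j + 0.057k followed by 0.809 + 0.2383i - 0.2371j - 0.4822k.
0.3625 - 0.3013i + 0.8816j + 0.0258k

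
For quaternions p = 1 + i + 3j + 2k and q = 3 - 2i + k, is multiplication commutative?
No: pq = 3 + 4i + 4j + 13k ≠ 3 - 2i + 14j + k = qp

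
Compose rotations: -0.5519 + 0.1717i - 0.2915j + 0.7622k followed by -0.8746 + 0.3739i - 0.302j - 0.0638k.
0.3791 - 0.6053i + 0.1257j - 0.6885k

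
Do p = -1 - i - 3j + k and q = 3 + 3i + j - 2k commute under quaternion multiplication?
No: pq = 5 - i - 9j + 13k ≠ 5 - 11i - 11j - 3k = qp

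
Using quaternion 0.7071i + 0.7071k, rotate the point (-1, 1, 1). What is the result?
(1, -1, -1)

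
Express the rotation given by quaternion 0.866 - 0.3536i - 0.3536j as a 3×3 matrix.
[[0.7499, 0.2501, -0.6124], [0.2501, 0.7499, 0.6124], [0.6124, -0.6124, 0.4999]]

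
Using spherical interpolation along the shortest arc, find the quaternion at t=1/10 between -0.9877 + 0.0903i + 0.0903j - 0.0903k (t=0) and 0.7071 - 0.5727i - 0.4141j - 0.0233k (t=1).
-0.9781 + 0.1442i + 0.1271j - 0.0799k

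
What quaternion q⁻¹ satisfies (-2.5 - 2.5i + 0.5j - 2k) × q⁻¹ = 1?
-0.1493 + 0.1493i - 0.0299j + 0.1194k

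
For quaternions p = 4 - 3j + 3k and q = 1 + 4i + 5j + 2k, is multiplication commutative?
No: pq = 13 - 5i + 29j + 23k ≠ 13 + 37i + 5j - k = qp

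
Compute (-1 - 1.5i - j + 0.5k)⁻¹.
-0.2222 + 0.3333i + 0.2222j - 0.1111k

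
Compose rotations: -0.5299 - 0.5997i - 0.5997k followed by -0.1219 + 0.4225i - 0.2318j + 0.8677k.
0.8383 - 0.0118i - 0.1442j - 0.5257k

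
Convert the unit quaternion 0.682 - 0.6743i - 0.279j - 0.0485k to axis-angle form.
axis = (-0.922, -0.3815, -0.0663), θ = 94°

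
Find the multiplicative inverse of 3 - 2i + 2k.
0.1765 + 0.1176i - 0.1176k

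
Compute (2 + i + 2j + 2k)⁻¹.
0.1538 - 0.0769i - 0.1538j - 0.1538k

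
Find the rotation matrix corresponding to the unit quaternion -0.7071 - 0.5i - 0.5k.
[[0.5, -0.7071, 0.5], [0.7071, 0, -0.7071], [0.5, 0.7071, 0.5]]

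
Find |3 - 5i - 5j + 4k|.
√75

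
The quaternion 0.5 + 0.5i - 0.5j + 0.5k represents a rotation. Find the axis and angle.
axis = (√3/3, -√3/3, √3/3), θ = 2π/3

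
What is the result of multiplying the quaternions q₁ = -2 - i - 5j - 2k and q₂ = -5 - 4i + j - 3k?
5 + 30i + 28j - 5k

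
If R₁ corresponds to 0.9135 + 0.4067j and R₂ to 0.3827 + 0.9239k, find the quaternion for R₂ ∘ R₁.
0.3496 - 0.3758i + 0.1556j + 0.844k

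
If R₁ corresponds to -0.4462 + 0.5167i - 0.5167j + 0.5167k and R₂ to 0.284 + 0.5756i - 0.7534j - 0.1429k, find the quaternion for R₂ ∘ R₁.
-0.7396 - 0.5732i - 0.1818j + 0.3024k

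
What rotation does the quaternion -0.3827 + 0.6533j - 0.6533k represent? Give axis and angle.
axis = (0, √2/2, -√2/2), θ = 5π/4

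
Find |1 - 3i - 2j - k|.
√15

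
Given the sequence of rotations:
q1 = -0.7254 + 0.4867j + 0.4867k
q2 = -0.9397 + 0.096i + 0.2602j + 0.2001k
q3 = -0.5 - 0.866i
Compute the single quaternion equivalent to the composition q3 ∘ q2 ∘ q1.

q2 · q1 = 0.4576 - 0.0404i - 0.6928j - 0.5558k
q3 · q2 · q1 = -0.2638 - 0.3761i - 0.1349j + 0.8779k
-0.2638 - 0.3761i - 0.1349j + 0.8779k


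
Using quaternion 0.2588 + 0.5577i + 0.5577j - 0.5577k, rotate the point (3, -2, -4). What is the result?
(-1.22, 5.131, -1.089)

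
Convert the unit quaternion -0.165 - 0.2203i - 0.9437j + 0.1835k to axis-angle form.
axis = (-0.2234, -0.9568, 0.1861), θ = 199°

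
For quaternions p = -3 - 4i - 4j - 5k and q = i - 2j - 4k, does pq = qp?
No: pq = -24 + 3i - 15j + 24k ≠ -24 - 9i + 27j = qp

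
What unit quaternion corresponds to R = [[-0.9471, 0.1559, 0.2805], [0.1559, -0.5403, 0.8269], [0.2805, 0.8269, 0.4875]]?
0.1626i + 0.4794j + 0.8624k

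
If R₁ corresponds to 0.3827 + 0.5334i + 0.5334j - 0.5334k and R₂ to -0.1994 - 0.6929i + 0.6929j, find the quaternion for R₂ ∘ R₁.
-0.0763 - 0.7411i - 0.2108j - 0.6328k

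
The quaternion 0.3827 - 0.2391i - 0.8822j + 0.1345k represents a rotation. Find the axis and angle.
axis = (-0.2588, -0.9549, 0.1456), θ = 3π/4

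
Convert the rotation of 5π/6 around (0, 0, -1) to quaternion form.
0.2588 - 0.9659k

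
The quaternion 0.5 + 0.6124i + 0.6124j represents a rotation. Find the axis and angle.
axis = (√2/2, √2/2, 0), θ = 2π/3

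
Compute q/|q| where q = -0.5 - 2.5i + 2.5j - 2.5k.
-0.1147 - 0.5735i + 0.5735j - 0.5735k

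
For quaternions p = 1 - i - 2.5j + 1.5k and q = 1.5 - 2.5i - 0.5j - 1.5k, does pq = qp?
No: pq = 0.5i - 9.5j - 5k ≠ -8.5i + j + 6.5k = qp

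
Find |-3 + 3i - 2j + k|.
√23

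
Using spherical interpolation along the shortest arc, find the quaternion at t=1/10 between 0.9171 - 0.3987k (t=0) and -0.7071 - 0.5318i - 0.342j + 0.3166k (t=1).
0.9146 + 0.0575i + 0.037j - 0.3986k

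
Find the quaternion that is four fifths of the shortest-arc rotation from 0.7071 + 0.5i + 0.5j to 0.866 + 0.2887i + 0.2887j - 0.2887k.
0.8474 + 0.3371i + 0.3371j - 0.2338k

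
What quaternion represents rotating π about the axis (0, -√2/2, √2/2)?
-0.7071j + 0.7071k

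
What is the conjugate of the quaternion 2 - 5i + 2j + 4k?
2 + 5i - 2j - 4k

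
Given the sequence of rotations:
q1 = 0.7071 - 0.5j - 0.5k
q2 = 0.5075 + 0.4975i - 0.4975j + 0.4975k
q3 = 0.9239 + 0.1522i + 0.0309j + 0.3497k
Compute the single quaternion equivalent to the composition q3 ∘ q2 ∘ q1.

q2 · q1 = 0.3589 + 0.8493i - 0.3568j - 0.1507k
q3 · q2 · q1 = 0.266 + 0.9594i + 0.0014j - 0.0943k
0.266 + 0.9594i + 0.0014j - 0.0943k


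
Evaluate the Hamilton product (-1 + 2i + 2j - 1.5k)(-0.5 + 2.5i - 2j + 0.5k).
0.25 - 5.5i - 3.75j - 8.75k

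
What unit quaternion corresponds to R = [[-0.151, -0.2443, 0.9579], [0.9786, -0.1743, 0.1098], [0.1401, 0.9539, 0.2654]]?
0.4848 + 0.4353i + 0.4217j + 0.6306k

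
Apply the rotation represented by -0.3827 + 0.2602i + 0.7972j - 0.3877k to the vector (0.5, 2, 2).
(-1.673, 0.646, -2.243)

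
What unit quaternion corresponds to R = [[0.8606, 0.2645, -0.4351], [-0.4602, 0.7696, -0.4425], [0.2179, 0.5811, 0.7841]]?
0.9239 + 0.277i - 0.1767j - 0.1961k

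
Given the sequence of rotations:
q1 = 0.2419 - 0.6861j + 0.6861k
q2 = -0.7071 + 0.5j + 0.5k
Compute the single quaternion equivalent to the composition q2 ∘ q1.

q2 · q1 = -0.171 + 0.6861i + 0.6061j - 0.3642k
-0.171 + 0.6861i + 0.6061j - 0.3642k


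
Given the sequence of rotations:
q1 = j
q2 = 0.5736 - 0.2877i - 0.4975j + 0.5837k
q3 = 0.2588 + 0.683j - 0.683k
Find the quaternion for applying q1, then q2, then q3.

q2 · q1 = 0.4975 - 0.5837i + 0.5736j - 0.2877k
q3 · q2 · q1 = -0.4595 + 0.0442i + 0.8869j - 0.0156k
-0.4595 + 0.0442i + 0.8869j - 0.0156k


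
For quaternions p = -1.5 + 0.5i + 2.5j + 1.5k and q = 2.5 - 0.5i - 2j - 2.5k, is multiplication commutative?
No: pq = 5.25 - 1.25i + 9.75j + 7.75k ≠ 5.25 + 5.25i + 8.75j + 7.25k = qp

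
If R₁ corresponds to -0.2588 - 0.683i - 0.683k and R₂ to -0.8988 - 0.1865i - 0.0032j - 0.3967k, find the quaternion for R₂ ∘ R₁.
-0.1657 + 0.6643i + 0.1444j + 0.7144k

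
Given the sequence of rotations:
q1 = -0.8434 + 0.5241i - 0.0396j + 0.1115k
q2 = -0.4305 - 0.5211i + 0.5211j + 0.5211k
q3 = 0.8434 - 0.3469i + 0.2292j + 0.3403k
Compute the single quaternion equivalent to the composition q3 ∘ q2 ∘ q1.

q2 · q1 = 0.5987 + 0.2926i - 0.0912j - 0.74k
q3 · q2 · q1 = 0.8792 - 0.0995i - 0.0968j - 0.4558k
0.8792 - 0.0995i - 0.0968j - 0.4558k


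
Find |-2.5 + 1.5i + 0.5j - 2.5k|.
√15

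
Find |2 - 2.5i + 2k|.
3.775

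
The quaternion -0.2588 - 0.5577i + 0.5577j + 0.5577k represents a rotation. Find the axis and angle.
axis = (-√3/3, √3/3, √3/3), θ = 7π/6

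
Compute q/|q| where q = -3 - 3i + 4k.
-0.5145 - 0.5145i + 0.686k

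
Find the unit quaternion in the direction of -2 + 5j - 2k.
-0.3482 + 0.8704j - 0.3482k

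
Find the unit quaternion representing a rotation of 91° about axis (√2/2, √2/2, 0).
0.7009 + 0.5043i + 0.5043j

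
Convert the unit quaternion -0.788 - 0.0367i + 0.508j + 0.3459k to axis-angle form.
axis = (-0.0596, 0.8251, 0.5618), θ = 284°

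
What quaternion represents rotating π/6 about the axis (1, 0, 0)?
0.9659 + 0.2588i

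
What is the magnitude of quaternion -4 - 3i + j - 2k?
√30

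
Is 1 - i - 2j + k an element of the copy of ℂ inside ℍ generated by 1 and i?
No. The quaternion 1 - i - 2j + k has j-coefficient y = -2 and k-coefficient z = 1, not both zero, so it does not lie in the complex subalgebra spanned by 1 and i.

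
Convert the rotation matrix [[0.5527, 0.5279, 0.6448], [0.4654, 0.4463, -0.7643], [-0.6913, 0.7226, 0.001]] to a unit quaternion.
0.7071 + 0.5257i + 0.4724j - 0.0221k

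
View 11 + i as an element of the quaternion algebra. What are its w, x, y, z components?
11 + i + 0j + 0k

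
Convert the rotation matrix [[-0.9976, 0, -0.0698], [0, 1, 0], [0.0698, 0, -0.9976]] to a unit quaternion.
-0.0349 + 0.9994j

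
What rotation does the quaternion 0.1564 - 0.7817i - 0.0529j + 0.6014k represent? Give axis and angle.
axis = (-0.7914, -0.0536, 0.6089), θ = 162°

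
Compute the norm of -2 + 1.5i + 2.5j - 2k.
4.062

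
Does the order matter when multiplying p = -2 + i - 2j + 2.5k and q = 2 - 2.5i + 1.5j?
Yes: pq = 1.5 + 3.25i - 13.25j + 1.5k ≠ 1.5 + 10.75i - 0.75j + 8.5k = qp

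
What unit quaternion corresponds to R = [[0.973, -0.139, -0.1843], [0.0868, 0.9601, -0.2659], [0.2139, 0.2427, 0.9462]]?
0.9848 + 0.1291i - 0.1011j + 0.0573k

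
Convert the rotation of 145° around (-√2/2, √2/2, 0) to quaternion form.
0.3007 - 0.6744i + 0.6744j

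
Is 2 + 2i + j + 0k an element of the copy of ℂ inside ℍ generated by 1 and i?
No. The quaternion 2 + 2i + j has j-coefficient y = 1 and k-coefficient z = 0, not both zero, so it does not lie in the complex subalgebra spanned by 1 and i.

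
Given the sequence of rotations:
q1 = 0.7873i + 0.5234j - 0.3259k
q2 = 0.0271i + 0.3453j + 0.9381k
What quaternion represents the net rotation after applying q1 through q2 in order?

q2 · q1 = 0.1037 - 0.6035i + 0.7474j - 0.2577k
0.1037 - 0.6035i + 0.7474j - 0.2577k


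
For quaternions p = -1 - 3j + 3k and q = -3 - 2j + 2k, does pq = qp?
Yes: pq = qp = -9 + 11j - 11k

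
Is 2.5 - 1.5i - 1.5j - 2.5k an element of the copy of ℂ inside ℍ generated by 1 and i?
No. The quaternion 2.5 - 1.5i - 1.5j - 2.5k has j-coefficient y = -1.5 and k-coefficient z = -2.5, not both zero, so it does not lie in the complex subalgebra spanned by 1 and i.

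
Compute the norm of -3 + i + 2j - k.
√15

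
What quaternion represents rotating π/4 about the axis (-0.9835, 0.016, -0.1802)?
0.9239 - 0.3764i + 0.0061j - 0.069k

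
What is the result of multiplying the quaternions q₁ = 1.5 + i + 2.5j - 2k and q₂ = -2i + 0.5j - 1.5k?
-2.25 - 5.75i + 6.25j + 3.25k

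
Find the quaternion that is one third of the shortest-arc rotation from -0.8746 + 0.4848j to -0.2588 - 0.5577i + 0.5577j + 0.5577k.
-0.752 - 0.2205i + 0.5807j + 0.2205k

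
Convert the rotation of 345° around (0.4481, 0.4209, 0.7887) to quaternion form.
-0.9914 + 0.0585i + 0.0549j + 0.1029k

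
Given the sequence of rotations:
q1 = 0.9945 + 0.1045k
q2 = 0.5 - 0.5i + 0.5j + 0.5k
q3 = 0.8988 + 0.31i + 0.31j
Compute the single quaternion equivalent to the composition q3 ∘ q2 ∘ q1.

q2 · q1 = 0.445 - 0.445i + 0.5495j + 0.5495k
q3 · q2 · q1 = 0.3676 - 0.0917i + 0.4615j + 0.8022k
0.3676 - 0.0917i + 0.4615j + 0.8022k


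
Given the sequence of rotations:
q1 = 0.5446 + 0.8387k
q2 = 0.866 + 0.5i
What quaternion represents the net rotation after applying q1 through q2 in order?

q2 · q1 = 0.4716 + 0.2723i - 0.4194j + 0.7263k
0.4716 + 0.2723i - 0.4194j + 0.7263k


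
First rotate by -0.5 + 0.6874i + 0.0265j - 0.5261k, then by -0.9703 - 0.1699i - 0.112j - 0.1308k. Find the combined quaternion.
0.5361 - 0.5196i - 0.149j + 0.6484k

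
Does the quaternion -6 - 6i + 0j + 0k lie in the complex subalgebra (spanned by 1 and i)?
Yes. The quaternion -6 - 6i has j- and k-coefficients y = z = 0, so it lies in the complex subalgebra spanned by 1 and i.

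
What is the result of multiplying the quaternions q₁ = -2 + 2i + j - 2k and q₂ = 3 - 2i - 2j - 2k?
-4 + 4i + 15j - 4k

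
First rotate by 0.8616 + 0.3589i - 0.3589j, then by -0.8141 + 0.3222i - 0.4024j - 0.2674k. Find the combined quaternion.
-0.9615 - 0.1105i - 0.1505j - 0.2016k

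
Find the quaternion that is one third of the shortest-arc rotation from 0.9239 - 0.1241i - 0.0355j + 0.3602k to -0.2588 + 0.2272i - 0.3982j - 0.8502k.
0.7757 - 0.1785i + 0.1278j + 0.5917k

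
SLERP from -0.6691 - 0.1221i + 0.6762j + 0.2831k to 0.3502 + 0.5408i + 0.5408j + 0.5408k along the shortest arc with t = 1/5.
-0.5091 + 0.0375i + 0.7592j + 0.4038k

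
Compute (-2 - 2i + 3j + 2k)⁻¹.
-0.0952 + 0.0952i - 0.1429j - 0.0952k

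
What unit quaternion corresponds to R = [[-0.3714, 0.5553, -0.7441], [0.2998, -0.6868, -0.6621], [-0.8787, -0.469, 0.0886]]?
-0.0872 - 0.5538i - 0.386j + 0.7326k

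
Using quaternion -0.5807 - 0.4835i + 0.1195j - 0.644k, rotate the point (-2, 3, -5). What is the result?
(-5.294, 1.421, -2.82)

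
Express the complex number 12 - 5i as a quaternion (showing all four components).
12 - 5i + 0j + 0k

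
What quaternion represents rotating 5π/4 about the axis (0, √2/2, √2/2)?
-0.3827 + 0.6533j + 0.6533k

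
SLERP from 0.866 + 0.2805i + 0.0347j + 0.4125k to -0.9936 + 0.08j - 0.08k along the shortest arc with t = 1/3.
0.9319 + 0.1909i - 0.0039j + 0.3084k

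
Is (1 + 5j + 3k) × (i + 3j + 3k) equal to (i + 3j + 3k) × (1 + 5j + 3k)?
No: pq = -24 + 7i + 6j - 2k ≠ -24 - 5i + 8k = qp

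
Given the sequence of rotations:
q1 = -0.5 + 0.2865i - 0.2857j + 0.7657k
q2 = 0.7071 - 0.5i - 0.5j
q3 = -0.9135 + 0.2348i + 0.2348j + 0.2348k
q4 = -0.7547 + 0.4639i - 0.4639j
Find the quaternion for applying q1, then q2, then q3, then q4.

q2 · q1 = -0.3532 + 0.0697i + 0.4308j + 0.8275k
q3 · q2 · q1 = 0.0108 - 0.0535i - 0.6544j - 0.7541k
q4 · q3 · q2 · q1 = -0.2869 + 0.3952i + 0.8387j + 0.2407k
-0.2869 + 0.3952i + 0.8387j + 0.2407k


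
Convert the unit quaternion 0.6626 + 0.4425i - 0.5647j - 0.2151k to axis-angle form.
axis = (0.5908, -0.754, -0.2872), θ = 97°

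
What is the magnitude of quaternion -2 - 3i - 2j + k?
√18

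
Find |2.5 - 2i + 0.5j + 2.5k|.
4.093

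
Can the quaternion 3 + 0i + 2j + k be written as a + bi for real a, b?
No. The quaternion 3 + 2j + k has j-coefficient y = 2 and k-coefficient z = 1, not both zero, so it does not lie in the complex subalgebra spanned by 1 and i.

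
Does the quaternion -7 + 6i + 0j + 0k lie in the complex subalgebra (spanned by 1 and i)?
Yes. The quaternion -7 + 6i has j- and k-coefficients y = z = 0, so it lies in the complex subalgebra spanned by 1 and i.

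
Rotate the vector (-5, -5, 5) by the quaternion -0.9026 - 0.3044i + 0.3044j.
(-5.894, -5.894, -2.348)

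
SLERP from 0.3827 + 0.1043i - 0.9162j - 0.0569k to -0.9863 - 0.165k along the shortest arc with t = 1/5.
0.5869 + 0.0916i - 0.8044j - 0.008k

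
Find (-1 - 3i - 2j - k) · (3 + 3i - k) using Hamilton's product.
5 - 10i - 12j + 4k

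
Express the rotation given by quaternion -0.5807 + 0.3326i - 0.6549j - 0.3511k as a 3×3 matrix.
[[-0.1043, -0.8434, 0.527], [-0.0279, 0.5322, 0.8462], [-0.9942, 0.0736, -0.079]]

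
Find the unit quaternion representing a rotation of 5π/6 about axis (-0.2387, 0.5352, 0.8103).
0.2588 - 0.2306i + 0.517j + 0.7827k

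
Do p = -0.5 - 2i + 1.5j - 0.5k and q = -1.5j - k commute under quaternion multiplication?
No: pq = 1.75 - 2.25i - 1.25j + 3.5k ≠ 1.75 + 2.25i + 2.75j - 2.5k = qp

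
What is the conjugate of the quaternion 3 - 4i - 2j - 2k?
3 + 4i + 2j + 2k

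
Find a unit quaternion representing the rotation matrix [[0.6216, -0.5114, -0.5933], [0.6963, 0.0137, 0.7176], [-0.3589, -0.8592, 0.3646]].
0.7071 - 0.5575i - 0.0829j + 0.427k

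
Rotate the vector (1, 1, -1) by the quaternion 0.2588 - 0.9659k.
(-0.366, -1.366, -1)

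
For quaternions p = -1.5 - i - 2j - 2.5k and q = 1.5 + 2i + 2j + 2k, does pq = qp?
No: pq = 8.75 - 3.5i - 9j - 4.75k ≠ 8.75 - 5.5i - 3j - 8.75k = qp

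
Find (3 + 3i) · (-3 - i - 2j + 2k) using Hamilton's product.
-6 - 12i - 12j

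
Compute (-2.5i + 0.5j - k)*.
2.5i - 0.5j + k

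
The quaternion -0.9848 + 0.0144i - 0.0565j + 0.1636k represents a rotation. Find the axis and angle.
axis = (0.0829, -0.3253, 0.942), θ = 340°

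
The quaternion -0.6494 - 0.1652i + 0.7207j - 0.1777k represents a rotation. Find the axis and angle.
axis = (-0.2172, 0.9477, -0.2337), θ = 261°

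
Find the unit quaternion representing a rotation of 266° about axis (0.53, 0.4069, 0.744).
-0.682 + 0.3876i + 0.2976j + 0.5441k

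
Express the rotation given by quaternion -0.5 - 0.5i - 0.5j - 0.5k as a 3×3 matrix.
[[0, 0, 1], [1, 0, 0], [0, 1, 0]]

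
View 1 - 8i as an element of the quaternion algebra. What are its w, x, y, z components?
1 - 8i + 0j + 0k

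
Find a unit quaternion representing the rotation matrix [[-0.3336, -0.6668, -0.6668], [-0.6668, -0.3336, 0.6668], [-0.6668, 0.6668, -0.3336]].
-0.5774i + 0.5774j + 0.5774k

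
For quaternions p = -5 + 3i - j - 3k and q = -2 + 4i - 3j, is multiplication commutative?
No: pq = -5 - 35i + 5j + k ≠ -5 - 17i + 29j + 11k = qp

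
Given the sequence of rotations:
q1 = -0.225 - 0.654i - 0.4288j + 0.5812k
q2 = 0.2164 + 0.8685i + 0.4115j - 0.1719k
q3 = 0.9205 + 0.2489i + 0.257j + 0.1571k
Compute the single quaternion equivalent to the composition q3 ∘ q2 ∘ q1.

q2 · q1 = 0.7957 - 0.1715i - 0.5777j + 0.0612k
q3 · q2 · q1 = 0.914 + 0.1467i - 0.3695j + 0.0816k
0.914 + 0.1467i - 0.3695j + 0.0816k


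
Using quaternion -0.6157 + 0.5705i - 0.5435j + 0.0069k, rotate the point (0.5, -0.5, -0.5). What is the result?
(0.172, -0.836, 0.145)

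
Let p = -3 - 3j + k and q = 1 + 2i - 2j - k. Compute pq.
-8 - i + 5j + 10k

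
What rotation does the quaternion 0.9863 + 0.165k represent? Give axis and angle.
axis = (0, 0, 1), θ = 19°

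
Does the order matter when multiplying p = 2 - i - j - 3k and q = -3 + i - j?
Yes: pq = -6 + 2i - 2j + 11k ≠ -6 + 8i + 4j + 7k = qp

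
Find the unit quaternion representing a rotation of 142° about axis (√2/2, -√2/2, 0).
0.3256 + 0.6686i - 0.6686j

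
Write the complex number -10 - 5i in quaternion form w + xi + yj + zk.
-10 - 5i + 0j + 0k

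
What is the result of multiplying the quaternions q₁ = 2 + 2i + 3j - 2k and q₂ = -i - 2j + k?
10 - 3i - 4j + k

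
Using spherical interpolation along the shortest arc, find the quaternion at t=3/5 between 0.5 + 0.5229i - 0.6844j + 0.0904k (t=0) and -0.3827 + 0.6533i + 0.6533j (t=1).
0.5312 - 0.2059i - 0.8206j + 0.046k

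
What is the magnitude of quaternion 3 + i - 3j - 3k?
√28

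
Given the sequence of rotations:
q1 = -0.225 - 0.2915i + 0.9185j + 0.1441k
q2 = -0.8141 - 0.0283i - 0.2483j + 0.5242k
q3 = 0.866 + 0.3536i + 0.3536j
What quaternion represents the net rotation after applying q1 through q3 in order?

q2 · q1 = 0.3274 - 0.2736i - 0.8406j - 0.3336k
q3 · q2 · q1 = 0.6775 - 0.2391i - 0.4942j - 0.4894k
0.6775 - 0.2391i - 0.4942j - 0.4894k


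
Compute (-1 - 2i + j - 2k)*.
-1 + 2i - j + 2k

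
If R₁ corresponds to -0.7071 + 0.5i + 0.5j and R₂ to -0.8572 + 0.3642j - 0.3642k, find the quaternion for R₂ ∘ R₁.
0.424 - 0.2465i - 0.8682j + 0.0754k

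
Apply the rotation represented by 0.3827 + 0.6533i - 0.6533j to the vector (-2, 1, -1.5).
(-0.396, 2.604, 0.561)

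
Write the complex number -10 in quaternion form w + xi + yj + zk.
-10 + 0i + 0j + 0k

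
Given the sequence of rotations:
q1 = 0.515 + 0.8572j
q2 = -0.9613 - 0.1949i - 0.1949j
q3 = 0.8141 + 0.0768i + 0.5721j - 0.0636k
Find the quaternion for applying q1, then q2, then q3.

q2 · q1 = -0.328 - 0.1004i - 0.9244j - 0.1671k
q3 · q2 · q1 = 0.2589 - 0.2613i - 0.921j - 0.1287k
0.2589 - 0.2613i - 0.921j - 0.1287k


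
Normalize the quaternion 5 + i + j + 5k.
0.6934 + 0.1387i + 0.1387j + 0.6934k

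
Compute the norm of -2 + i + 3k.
√14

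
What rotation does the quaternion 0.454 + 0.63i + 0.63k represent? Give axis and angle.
axis = (√2/2, 0, √2/2), θ = 126°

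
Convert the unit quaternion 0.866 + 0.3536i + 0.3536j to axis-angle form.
axis = (√2/2, √2/2, 0), θ = π/3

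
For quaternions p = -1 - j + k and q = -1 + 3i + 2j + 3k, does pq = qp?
No: pq = -8i + 2j - k ≠ 2i - 4j - 7k = qp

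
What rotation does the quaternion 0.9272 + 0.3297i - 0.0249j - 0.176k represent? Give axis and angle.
axis = (0.8802, -0.0665, -0.4699), θ = 44°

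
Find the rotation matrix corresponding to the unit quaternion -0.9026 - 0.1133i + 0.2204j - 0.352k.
[[0.655, -0.6854, -0.3181], [0.5855, 0.7265, -0.3597], [0.4776, 0.0494, 0.8772]]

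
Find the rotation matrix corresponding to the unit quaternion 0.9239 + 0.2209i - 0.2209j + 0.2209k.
[[0.8048, -0.5058, -0.3106], [0.3106, 0.8048, -0.5058], [0.5058, 0.3106, 0.8048]]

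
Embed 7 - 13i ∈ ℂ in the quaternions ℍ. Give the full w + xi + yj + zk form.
7 - 13i + 0j + 0k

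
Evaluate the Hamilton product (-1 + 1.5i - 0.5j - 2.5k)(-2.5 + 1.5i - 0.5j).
-6.5i - 2j + 6.25k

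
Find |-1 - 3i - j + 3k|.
√20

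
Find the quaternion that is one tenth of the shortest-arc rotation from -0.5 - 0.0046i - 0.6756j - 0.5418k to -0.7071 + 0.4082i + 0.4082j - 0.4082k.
-0.57 + 0.0497i - 0.5894j - 0.5702k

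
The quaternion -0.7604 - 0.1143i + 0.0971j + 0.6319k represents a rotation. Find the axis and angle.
axis = (-0.176, 0.1495, 0.973), θ = 279°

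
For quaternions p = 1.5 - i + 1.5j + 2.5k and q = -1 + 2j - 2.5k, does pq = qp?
No: pq = 1.75 - 7.75i - j - 8.25k ≠ 1.75 + 9.75i + 4j - 4.25k = qp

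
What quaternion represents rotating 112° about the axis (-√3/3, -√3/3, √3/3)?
0.5592 - 0.4786i - 0.4786j + 0.4786k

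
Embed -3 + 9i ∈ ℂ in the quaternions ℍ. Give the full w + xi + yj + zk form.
-3 + 9i + 0j + 0k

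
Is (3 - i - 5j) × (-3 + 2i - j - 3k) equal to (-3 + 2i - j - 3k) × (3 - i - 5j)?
No: pq = -12 + 24i + 9j + 2k ≠ -12 - 6i + 15j - 20k = qp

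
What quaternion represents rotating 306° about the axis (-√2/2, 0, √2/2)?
-0.891 - 0.321i + 0.321k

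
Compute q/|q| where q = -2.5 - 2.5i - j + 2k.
-0.5976 - 0.5976i - 0.239j + 0.4781k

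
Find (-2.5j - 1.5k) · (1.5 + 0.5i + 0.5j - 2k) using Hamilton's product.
-1.75 + 5.75i - 4.5j - k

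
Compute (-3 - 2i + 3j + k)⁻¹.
-0.1304 + 0.087i - 0.1304j - 0.0435k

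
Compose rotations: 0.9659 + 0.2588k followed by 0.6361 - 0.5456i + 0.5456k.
0.4732 - 0.527i + 0.1412j + 0.6916k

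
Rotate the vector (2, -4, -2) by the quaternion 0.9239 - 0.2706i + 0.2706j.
(1.293, -4.707, -0.414)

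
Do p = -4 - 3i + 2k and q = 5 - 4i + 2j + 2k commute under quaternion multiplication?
No: pq = -36 - 3i - 10j - 4k ≠ -36 + 5i - 6j + 8k = qp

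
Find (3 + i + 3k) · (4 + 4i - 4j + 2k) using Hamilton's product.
2 + 28i - 2j + 14k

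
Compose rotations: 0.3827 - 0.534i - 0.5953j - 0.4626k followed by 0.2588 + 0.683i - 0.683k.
0.1478 - 0.2834i + 0.5266j - 0.7877k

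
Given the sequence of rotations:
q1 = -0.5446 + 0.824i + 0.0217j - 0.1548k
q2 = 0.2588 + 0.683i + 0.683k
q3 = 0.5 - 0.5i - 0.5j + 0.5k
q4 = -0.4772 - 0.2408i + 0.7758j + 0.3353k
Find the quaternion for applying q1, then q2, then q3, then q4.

q2 · q1 = -0.598 - 0.1735i + 0.6741j - 0.3972k
q3 · q2 · q1 = 0.1499 + 0.0738i + 0.3507j - 0.9214k
q4 · q3 · q2 · q1 = -0.0169 - 0.9037i - 0.2482j + 0.3483k
-0.0169 - 0.9037i - 0.2482j + 0.3483k


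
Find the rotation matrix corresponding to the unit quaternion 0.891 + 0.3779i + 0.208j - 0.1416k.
[[0.8734, 0.4095, 0.2636], [-0.0951, 0.6743, -0.7323], [-0.4777, 0.6145, 0.6279]]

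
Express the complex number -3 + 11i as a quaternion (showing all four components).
-3 + 11i + 0j + 0k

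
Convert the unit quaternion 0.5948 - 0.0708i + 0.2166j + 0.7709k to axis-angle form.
axis = (-0.0881, 0.2694, 0.959), θ = 107°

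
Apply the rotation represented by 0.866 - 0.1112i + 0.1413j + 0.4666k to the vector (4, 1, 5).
(1.964, 5.269, 3.222)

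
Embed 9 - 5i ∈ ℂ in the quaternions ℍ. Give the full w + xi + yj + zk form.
9 - 5i + 0j + 0k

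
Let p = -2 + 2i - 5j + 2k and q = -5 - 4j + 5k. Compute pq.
-20 - 27i + 23j - 28k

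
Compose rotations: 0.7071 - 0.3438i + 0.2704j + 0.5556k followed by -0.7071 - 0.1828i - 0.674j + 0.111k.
-0.4423 - 0.2906i - 0.6044j - 0.5955k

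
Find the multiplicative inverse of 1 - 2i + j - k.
0.1429 + 0.2857i - 0.1429j + 0.1429k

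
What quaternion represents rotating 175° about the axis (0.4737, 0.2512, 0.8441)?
0.0436 + 0.4732i + 0.251j + 0.8433k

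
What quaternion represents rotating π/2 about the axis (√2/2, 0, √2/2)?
0.7071 + 0.5i + 0.5k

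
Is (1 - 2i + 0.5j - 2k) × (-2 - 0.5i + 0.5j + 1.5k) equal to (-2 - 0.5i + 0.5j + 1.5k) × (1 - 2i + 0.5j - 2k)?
No: pq = -0.25 + 5.25i + 3.5j + 4.75k ≠ -0.25 + 1.75i - 4.5j + 6.25k = qp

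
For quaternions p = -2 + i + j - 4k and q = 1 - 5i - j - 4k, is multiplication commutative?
No: pq = -12 + 3i + 27j + 8k ≠ -12 + 19i - 21j = qp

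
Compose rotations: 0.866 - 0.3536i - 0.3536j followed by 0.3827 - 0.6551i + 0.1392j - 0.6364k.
0.149 - 0.9277i + 0.2103j - 0.2703k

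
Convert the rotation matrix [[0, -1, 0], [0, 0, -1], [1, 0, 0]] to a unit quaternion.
0.5 + 0.5i - 0.5j + 0.5k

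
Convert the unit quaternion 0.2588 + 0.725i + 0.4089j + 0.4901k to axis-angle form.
axis = (0.7506, 0.4233, 0.5074), θ = 5π/6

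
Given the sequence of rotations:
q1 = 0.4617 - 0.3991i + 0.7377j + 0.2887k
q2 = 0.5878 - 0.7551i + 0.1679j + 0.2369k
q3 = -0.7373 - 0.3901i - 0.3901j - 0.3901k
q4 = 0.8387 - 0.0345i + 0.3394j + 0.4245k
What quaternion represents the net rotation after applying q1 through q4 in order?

q2 · q1 = -0.2222 - 0.7095i + 0.6346j - 0.211k
q3 · q2 · q1 = 0.0523 + 0.9397i - 0.1867j - 0.2821k
q4 · q3 · q2 · q1 = 0.2594 + 0.7698i + 0.2503j - 0.5269k
0.2594 + 0.7698i + 0.2503j - 0.5269k


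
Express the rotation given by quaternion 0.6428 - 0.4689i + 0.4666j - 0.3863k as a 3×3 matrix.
[[0.2661, 0.059, 0.9621], [-0.9342, 0.2618, 0.2423], [-0.2376, -0.9633, 0.1248]]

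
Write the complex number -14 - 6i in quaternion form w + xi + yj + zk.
-14 - 6i + 0j + 0k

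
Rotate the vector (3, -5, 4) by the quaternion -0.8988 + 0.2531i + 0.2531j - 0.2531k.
(1.533, -0.662, 6.871)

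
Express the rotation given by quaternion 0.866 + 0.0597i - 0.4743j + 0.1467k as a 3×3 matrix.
[[0.507, -0.3107, -0.804], [0.1975, 0.9498, -0.2426], [0.839, -0.0358, 0.543]]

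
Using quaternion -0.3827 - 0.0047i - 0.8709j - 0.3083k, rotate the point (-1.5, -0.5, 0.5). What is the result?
(1.509, -0.504, 0.467)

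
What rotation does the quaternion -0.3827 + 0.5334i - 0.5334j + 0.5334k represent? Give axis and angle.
axis = (√3/3, -√3/3, √3/3), θ = 5π/4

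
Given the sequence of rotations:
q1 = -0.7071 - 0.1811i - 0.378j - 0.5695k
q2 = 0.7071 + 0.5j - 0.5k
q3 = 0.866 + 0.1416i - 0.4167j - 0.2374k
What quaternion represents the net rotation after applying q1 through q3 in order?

q2 · q1 = -0.5957 - 0.6018i - 0.5303j + 0.0414k
q3 · q2 · q1 = -0.6418 - 0.7487i - 0.074j - 0.1486k
-0.6418 - 0.7487i - 0.074j - 0.1486k


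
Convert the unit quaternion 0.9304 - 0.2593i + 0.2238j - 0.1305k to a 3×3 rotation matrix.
[[0.8658, 0.1268, 0.4841], [-0.3589, 0.8315, 0.4241], [-0.3488, -0.5409, 0.7654]]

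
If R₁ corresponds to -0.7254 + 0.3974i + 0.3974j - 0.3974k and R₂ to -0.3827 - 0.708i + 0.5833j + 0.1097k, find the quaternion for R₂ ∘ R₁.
0.3708 + 0.0861i - 0.813j - 0.4407k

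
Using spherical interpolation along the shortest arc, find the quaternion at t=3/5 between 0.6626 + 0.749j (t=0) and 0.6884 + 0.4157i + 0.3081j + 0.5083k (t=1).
0.7357 + 0.2683i + 0.5283j + 0.328k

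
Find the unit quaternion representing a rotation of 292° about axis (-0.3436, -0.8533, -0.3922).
-0.829 - 0.1921i - 0.4772j - 0.2193k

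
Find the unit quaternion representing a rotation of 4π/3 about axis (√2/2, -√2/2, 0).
-0.5 + 0.6124i - 0.6124j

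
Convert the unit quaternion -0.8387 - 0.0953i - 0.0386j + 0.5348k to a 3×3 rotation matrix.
[[0.425, 0.9044, -0.0372], [-0.8897, 0.4098, -0.2011], [-0.1667, 0.1186, 0.9789]]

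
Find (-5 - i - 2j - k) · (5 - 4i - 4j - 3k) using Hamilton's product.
-40 + 17i + 11j + 6k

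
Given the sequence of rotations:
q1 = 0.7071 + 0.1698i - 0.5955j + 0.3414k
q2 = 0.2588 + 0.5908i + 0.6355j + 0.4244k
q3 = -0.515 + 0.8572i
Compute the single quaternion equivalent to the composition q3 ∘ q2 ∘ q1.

q2 · q1 = 0.3162 + 0.9314i + 0.1656j - 0.0713k
q3 · q2 · q1 = -0.9612 - 0.2086i - 0.0242j + 0.1787k
-0.9612 - 0.2086i - 0.0242j + 0.1787k


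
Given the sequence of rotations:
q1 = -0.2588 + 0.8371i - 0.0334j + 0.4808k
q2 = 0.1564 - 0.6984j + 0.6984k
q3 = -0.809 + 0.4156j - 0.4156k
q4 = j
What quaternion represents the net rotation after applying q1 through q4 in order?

q2 · q1 = -0.3996 - 0.1815i + 0.7602j + 0.4791k
q3 · q2 · q1 = 0.2065 + 0.6619i - 0.7056j - 0.1461k
q4 · q3 · q2 · q1 = 0.7056 - 0.1461i + 0.2065j - 0.6619k
0.7056 - 0.1461i + 0.2065j - 0.6619k


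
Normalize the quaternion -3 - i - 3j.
-0.6882 - 0.2294i - 0.6882j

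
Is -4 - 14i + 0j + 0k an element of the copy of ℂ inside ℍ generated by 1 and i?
Yes. The quaternion -4 - 14i has j- and k-coefficients y = z = 0, so it lies in the complex subalgebra spanned by 1 and i.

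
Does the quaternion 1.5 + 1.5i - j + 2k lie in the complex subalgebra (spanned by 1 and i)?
No. The quaternion 1.5 + 1.5i - j + 2k has j-coefficient y = -1 and k-coefficient z = 2, not both zero, so it does not lie in the complex subalgebra spanned by 1 and i.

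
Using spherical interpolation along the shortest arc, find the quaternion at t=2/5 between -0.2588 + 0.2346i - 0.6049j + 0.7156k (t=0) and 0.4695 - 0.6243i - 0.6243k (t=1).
-0.3705 + 0.4225i - 0.3876j + 0.7307k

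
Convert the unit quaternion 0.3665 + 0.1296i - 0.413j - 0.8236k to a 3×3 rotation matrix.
[[-0.6978, 0.4966, -0.5162], [-0.7107, -0.3902, 0.5853], [0.0893, 0.7753, 0.6253]]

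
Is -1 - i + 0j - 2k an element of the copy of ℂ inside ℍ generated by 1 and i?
No. The quaternion -1 - i - 2k has j-coefficient y = 0 and k-coefficient z = -2, not both zero, so it does not lie in the complex subalgebra spanned by 1 and i.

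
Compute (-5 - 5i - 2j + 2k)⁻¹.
-0.0862 + 0.0862i + 0.0345j - 0.0345k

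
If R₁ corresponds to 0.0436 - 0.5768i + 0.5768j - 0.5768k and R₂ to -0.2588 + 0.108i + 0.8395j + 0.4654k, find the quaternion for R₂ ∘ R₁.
-0.1648 - 0.5987i - 0.3188j + 0.7161k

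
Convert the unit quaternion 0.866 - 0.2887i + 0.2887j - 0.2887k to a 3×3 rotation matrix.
[[0.6666, 0.3333, 0.6667], [-0.6667, 0.6666, 0.3333], [-0.3333, -0.6667, 0.6666]]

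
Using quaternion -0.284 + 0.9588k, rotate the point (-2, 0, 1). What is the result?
(1.677, 1.089, 1)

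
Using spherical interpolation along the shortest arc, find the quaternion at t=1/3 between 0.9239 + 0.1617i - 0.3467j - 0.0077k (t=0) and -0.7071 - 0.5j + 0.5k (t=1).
0.9696 + 0.1205i - 0.0597j - 0.2045k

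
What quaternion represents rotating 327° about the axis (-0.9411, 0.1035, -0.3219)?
-0.9588 - 0.2673i + 0.0294j - 0.0914k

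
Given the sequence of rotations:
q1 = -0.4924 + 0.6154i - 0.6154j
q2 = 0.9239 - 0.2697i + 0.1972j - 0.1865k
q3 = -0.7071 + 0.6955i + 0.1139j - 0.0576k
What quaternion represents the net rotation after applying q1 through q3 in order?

q2 · q1 = -0.1676 + 0.5866i - 0.7804j + 0.1364k
q3 · q2 · q1 = -0.1927 - 0.5608i + 0.4041j - 0.6964k
-0.1927 - 0.5608i + 0.4041j - 0.6964k


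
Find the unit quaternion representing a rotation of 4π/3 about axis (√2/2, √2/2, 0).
-0.5 + 0.6124i + 0.6124j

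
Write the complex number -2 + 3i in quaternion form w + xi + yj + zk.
-2 + 3i + 0j + 0k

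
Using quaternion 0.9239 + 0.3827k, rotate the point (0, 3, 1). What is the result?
(-2.121, 2.121, 1)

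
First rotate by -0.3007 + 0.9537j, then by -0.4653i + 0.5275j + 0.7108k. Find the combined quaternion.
-0.5031 - 0.538i - 0.1586j - 0.6575k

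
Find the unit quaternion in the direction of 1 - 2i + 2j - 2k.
0.2774 - 0.5547i + 0.5547j - 0.5547k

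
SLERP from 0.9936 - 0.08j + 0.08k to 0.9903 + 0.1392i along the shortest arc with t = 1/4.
0.9958 + 0.035i - 0.0601j + 0.0601k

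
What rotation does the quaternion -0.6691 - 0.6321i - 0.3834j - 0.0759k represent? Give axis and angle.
axis = (-0.8505, -0.5159, -0.1021), θ = 264°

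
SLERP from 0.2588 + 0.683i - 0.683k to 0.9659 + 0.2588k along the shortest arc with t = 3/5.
0.9041 + 0.3861i - 0.1831k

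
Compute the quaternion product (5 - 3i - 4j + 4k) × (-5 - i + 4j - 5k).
8 + 14i + 21j - 61k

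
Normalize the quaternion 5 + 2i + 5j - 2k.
0.6565 + 0.2626i + 0.6565j - 0.2626k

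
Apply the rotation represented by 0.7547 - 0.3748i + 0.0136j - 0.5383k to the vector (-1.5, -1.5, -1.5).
(-2.47, 0.198, -0.782)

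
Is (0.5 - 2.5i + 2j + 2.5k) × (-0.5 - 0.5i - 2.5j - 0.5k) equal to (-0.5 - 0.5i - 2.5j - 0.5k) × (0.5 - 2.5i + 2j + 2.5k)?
No: pq = 4.75 + 6.25i - 4.75j + 5.75k ≠ 4.75 - 4.25i + 0.25j - 8.75k = qp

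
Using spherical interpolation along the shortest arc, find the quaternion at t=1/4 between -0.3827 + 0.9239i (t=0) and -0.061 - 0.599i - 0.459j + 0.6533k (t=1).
-0.2926 + 0.9267i + 0.1355j - 0.1929k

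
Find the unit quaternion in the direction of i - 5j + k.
0.1925i - 0.9623j + 0.1925k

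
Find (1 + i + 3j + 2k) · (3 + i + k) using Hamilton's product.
7i + 10j + 4k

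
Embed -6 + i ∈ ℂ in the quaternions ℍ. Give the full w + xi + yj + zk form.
-6 + i + 0j + 0k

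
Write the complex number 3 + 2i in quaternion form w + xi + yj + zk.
3 + 2i + 0j + 0k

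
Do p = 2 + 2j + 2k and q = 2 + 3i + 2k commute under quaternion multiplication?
No: pq = 10i + 10j + 2k ≠ 2i - 2j + 14k = qp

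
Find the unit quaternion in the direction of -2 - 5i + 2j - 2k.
-0.3288 - 0.822i + 0.3288j - 0.3288k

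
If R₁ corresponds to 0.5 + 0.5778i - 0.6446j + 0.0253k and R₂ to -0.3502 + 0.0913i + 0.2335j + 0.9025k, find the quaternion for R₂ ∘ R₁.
-0.1002 + 0.431i + 0.8616j + 0.2486k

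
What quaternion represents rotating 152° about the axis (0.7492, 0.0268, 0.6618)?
0.2419 + 0.7269i + 0.026j + 0.6421k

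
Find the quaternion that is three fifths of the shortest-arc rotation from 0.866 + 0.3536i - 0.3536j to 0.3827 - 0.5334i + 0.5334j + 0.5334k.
0.193 + 0.626i - 0.626j - 0.4232k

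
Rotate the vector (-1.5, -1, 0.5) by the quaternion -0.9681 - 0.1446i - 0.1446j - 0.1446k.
(-0.975, -1.518, 0.494)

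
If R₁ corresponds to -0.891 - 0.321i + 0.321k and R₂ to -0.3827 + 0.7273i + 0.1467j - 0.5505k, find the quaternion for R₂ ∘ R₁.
0.7512 - 0.4781i - 0.1875j + 0.4147k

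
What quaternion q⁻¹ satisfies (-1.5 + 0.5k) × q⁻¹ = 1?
-0.6 - 0.2k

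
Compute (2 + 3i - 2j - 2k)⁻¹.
0.0952 - 0.1429i + 0.0952j + 0.0952k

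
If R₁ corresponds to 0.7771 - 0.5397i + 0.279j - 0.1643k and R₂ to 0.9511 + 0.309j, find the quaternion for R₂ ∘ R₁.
0.6529 - 0.5641i + 0.5055j + 0.0105k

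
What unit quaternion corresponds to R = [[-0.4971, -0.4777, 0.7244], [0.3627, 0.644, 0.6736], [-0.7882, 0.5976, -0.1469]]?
0.5 - 0.038i + 0.7563j + 0.4202k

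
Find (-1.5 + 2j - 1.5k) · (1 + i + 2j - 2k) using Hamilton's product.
-8.5 - 2.5i - 2.5j - 0.5k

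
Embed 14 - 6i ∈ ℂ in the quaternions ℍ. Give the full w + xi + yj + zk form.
14 - 6i + 0j + 0k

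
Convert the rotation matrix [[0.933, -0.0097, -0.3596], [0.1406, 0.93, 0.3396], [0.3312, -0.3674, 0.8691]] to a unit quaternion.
0.9659 - 0.183i - 0.1788j + 0.0389k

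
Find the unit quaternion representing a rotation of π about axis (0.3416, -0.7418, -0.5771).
0.3416i - 0.7418j - 0.5771k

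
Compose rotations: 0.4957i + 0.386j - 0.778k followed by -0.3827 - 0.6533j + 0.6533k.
0.7604 + 0.0664i + 0.1761j + 0.6216k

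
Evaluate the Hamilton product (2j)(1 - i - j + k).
2 + 2i + 2j + 2k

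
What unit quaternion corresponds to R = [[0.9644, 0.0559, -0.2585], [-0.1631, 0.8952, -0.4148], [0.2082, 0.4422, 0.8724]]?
0.9659 + 0.2218i - 0.1208j - 0.0567k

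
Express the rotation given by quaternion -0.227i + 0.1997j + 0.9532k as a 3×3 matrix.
[[-0.8969, -0.0907, -0.4328], [-0.0907, -0.9202, 0.3807], [-0.4328, 0.3807, 0.8172]]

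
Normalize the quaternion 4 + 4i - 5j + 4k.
0.4682 + 0.4682i - 0.5852j + 0.4682k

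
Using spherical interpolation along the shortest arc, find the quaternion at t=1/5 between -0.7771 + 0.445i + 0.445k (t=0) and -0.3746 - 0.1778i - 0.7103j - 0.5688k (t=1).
-0.6185 + 0.4724i + 0.2141j + 0.5903k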